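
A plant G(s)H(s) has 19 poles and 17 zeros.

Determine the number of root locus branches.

Root locus has n branches where n = number of poles = 19.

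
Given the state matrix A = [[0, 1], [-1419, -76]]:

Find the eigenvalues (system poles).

det(A - λI) = λ² - (-76)λ + 1419 = (λ - (-43))(λ - (-33)). Eigenvalues: -43, -33.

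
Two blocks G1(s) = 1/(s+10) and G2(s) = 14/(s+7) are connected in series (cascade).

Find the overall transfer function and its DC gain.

Series: multiply transfer functions. G_eq = 1/(s+10) × 14/(s+7) = 14/((s+10)(s+7)). DC gain = 14/(10×7) = 0.2.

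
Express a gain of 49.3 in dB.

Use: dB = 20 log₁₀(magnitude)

dB = 20 log₁₀(49.3) = 33.9 dB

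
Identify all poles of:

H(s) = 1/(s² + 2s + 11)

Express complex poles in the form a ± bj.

Discriminant = 2² - 4×1×11 = 4 - 44 = -40 < 0, so the poles are a complex conjugate pair s = (-2 ± j√40)/(2×1). Real part = -2/(2×1) = -2/2 = -1; imaginary part = ±√40/(2×1) ≈ 3.1623. Poles: s = -1 ± 3.1623j.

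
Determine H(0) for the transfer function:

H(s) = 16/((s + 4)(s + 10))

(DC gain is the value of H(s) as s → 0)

DC gain = H(0) = 16/(4 × 10) = 16/40 = 0.4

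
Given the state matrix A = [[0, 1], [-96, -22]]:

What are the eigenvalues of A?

det(A - λI) = λ² - (-22)λ + 96 = (λ - (-16))(λ - (-6)). Eigenvalues: -16, -6.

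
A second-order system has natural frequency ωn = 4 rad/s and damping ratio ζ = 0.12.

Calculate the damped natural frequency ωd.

ωd = ωn√(1 - ζ²) = 4√(1 - 0.12²) = 3.97 rad/s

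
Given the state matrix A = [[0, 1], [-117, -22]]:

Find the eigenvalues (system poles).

det(A - λI) = λ² - (-22)λ + 117 = (λ - (-13))(λ - (-9)). Eigenvalues: -13, -9.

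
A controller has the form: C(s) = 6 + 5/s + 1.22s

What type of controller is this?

This is a Proportional-Integral-Derivative (PID) controller.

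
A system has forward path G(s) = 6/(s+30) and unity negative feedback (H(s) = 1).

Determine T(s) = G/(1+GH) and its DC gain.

T(s) = G/(1+GH) = [6/(s+30)] / [1 + 6/(s+30)] = 6/(s+30+6) = 6/(s+36). DC gain = 6/36 = 0.1667.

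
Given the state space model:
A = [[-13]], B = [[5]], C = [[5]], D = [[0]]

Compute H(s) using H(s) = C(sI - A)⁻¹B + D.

(sI - A)⁻¹ = 1/(s + 13). H(s) = 5 × 5/(s + 13) + 0 = 25/(s + 13).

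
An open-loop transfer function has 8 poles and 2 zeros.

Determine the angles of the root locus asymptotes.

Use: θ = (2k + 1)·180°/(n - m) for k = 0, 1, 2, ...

n - m = 8 - 2 = 6. Angles: θk = (2k + 1)·180°/6 = 30°, 90°, 150°, 210°, 270°, 330°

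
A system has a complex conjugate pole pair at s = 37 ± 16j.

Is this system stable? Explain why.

Real part of poles is 37 (> 0, right half-plane). Unstable.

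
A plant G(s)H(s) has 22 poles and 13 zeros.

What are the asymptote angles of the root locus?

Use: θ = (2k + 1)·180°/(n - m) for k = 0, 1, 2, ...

n - m = 22 - 13 = 9. Angles: θk = (2k + 1)·180°/9 = 20°, 60°, 100°, 140°, 180°, 220°, 260°, 300°, 340°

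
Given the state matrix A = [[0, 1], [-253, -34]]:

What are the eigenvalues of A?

det(A - λI) = λ² - (-34)λ + 253 = (λ - (-23))(λ - (-11)). Eigenvalues: -23, -11.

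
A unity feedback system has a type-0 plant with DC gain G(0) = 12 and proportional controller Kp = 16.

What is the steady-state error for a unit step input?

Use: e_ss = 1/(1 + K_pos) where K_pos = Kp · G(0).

K_pos = Kp · G(0) = 16 × 12 = 192. e_ss = 1/(1 + 192) = 0.0052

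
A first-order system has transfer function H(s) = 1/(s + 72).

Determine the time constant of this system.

For H(s) = 1/(s + 1/τ), the pole is at -1/τ = -72, so τ = 1/72 = 0.0139 s.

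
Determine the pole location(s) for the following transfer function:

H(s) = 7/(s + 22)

Pole is where denominator = 0: s + 22 = 0, so s = -22.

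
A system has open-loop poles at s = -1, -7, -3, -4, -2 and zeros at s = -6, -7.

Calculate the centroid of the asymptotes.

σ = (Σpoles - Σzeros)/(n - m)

σ = (Σpoles - Σzeros)/(n - m) = (-17 - (-13))/(5 - 2) = -4/3 = -1.33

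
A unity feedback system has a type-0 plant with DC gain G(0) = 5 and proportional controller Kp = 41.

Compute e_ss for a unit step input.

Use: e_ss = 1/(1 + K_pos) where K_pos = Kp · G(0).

K_pos = Kp · G(0) = 41 × 5 = 205. e_ss = 1/(1 + 205) = 0.0049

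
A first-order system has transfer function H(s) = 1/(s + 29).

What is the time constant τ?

For H(s) = 1/(s + 1/τ), the pole is at -1/τ = -29, so τ = 1/29 = 0.0345 s.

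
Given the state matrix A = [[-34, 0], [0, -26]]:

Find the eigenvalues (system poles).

For diagonal matrix, eigenvalues are diagonal entries: λ₁ = -34, λ₂ = -26.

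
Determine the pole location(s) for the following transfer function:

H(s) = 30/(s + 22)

Pole is where denominator = 0: s + 22 = 0, so s = -22.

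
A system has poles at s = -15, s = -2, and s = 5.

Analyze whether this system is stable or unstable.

Pole(s) at s = 5 are not in the left half-plane. System is unstable.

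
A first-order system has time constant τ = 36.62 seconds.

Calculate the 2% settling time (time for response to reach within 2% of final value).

For first-order system, 2% settling time ≈ 4τ = 4 × 36.62 = 146.48 s.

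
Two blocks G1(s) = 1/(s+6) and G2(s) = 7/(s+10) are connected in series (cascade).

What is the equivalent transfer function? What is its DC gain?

Series: multiply transfer functions. G_eq = 1/(s+6) × 7/(s+10) = 7/((s+6)(s+10)). DC gain = 7/(6×10) = 0.1167.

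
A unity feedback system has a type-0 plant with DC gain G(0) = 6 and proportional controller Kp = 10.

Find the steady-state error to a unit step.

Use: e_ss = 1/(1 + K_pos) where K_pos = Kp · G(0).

K_pos = Kp · G(0) = 10 × 6 = 60. e_ss = 1/(1 + 60) = 0.0164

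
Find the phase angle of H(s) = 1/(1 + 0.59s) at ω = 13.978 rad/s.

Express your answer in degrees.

Phase = -arctan(ωτ) = -arctan(13.978 × 0.59) = -83.1°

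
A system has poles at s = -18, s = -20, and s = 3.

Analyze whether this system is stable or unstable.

Pole(s) at s = 3 are not in the left half-plane. System is unstable.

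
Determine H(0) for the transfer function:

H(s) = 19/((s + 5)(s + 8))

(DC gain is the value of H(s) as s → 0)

DC gain = H(0) = 19/(5 × 8) = 19/40 = 0.475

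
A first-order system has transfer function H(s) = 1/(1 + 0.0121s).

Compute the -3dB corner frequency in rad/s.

Corner frequency = 1/τ = 1/0.0121 = 82.645 rad/s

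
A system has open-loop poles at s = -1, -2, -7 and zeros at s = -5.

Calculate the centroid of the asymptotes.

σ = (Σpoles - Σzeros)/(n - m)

σ = (Σpoles - Σzeros)/(n - m) = (-10 - (-5))/(3 - 1) = -5/2 = -2.5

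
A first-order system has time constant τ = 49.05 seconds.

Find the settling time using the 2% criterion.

For first-order system, 2% settling time ≈ 4τ = 4 × 49.05 = 196.2 s.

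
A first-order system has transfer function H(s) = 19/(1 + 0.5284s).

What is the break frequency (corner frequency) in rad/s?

Corner frequency = 1/τ = 1/0.5284 = 1.893 rad/s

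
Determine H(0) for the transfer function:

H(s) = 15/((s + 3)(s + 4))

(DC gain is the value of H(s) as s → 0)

DC gain = H(0) = 15/(3 × 4) = 15/12 = 1.25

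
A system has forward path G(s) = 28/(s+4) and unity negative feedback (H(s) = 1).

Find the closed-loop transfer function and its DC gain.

T(s) = G/(1+GH) = [28/(s+4)] / [1 + 28/(s+4)] = 28/(s+4+28) = 28/(s+32). DC gain = 28/32 = 0.875.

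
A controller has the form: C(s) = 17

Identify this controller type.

This is a Proportional (P) controller.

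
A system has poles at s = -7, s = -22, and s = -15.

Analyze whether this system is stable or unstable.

All poles are in the left half-plane. System is stable.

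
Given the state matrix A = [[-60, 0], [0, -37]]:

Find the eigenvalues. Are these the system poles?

For diagonal matrix, eigenvalues are diagonal entries: λ₁ = -60, λ₂ = -37. Eigenvalues of A = system poles.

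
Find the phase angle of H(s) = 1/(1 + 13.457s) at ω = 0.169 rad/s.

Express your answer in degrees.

Phase = -arctan(ωτ) = -arctan(0.169 × 13.457) = -66.3°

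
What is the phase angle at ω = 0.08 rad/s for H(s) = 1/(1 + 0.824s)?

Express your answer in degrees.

Phase = -arctan(ωτ) = -arctan(0.08 × 0.824) = -3.8°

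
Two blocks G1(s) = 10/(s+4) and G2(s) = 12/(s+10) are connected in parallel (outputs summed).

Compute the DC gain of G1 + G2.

Parallel: G_eq = G1 + G2. DC gain = G1(0) + G2(0) = 10/4 + 12/10 = 2.5 + 1.2 = 3.7.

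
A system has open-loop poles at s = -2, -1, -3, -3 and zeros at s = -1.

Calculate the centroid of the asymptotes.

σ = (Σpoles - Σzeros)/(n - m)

σ = (Σpoles - Σzeros)/(n - m) = (-9 - (-1))/(4 - 1) = -8/3 = -2.67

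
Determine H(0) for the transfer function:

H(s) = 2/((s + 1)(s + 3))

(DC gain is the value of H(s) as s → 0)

DC gain = H(0) = 2/(1 × 3) = 2/3 = 0.6667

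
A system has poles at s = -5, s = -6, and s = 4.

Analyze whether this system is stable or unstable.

Pole(s) at s = 4 are not in the left half-plane. System is unstable.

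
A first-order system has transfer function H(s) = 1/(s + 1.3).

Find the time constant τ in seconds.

For H(s) = 1/(s + 1/τ), the pole is at -1/τ = -1.3, so τ = 1/1.3 = 0.7692 s.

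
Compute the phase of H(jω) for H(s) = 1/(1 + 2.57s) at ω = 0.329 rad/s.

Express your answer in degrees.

Phase = -arctan(ωτ) = -arctan(0.329 × 2.57) = -40.2°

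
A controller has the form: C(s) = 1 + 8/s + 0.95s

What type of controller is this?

This is a Proportional-Integral-Derivative (PID) controller.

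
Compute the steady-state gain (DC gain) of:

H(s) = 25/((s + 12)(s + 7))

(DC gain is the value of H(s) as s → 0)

DC gain = H(0) = 25/(12 × 7) = 25/84 = 0.2976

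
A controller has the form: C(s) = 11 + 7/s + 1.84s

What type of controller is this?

This is a Proportional-Integral-Derivative (PID) controller.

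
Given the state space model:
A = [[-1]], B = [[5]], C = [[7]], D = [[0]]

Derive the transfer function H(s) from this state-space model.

(sI - A)⁻¹ = 1/(s + 1). H(s) = 7 × 5/(s + 1) + 0 = 35/(s + 1).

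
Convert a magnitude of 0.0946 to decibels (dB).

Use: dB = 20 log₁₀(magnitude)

dB = 20 log₁₀(0.0946) = -20.5 dB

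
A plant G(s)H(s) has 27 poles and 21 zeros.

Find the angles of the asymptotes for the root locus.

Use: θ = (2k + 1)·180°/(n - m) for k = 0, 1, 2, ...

n - m = 27 - 21 = 6. Angles: θk = (2k + 1)·180°/6 = 30°, 90°, 150°, 210°, 270°, 330°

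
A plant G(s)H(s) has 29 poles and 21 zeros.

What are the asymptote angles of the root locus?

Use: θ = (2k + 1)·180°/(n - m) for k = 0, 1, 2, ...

n - m = 29 - 21 = 8. Angles: θk = (2k + 1)·180°/8 = 22.5°, 67.5°, 112.5°, 157.5°, 202.5°, 247.5°, 292.5°, 337.5°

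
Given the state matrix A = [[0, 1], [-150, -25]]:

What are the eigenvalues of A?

det(A - λI) = λ² - (-25)λ + 150 = (λ - (-15))(λ - (-10)). Eigenvalues: -15, -10.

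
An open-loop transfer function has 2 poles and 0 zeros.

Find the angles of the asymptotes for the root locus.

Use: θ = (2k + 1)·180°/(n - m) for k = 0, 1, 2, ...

n - m = 2 - 0 = 2. Angles: θk = (2k + 1)·180°/2 = 90°, 270°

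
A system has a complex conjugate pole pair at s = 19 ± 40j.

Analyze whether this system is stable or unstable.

Real part of poles is 19 (> 0, right half-plane). Unstable.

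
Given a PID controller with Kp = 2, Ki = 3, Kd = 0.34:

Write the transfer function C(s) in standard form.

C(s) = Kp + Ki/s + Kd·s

Substituting values: C(s) = 2 + 3/s + 0.34s = (0.34s² + 2s + 3)/s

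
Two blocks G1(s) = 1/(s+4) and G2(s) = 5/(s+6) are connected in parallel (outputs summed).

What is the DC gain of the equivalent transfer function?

Parallel: G_eq = G1 + G2. DC gain = G1(0) + G2(0) = 1/4 + 5/6 = 0.25 + 0.8333 = 1.0833.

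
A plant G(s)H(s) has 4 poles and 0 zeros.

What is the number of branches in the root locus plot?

Root locus has n branches where n = number of poles = 4.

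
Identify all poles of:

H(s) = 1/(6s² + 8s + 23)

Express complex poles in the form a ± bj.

Discriminant = 8² - 4×6×23 = 64 - 552 = -488 < 0, so the poles are a complex conjugate pair s = (-8 ± j√488)/(2×6). Real part = -8/(2×6) = -8/12 ≈ -0.6667; imaginary part = ±√488/(2×6) ≈ 1.8409. Poles: s = -0.6667 ± 1.8409j.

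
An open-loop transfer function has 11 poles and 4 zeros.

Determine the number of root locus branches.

Root locus has n branches where n = number of poles = 11.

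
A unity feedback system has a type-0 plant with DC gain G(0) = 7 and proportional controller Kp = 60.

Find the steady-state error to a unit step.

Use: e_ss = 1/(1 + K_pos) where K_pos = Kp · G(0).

K_pos = Kp · G(0) = 60 × 7 = 420. e_ss = 1/(1 + 420) = 0.0024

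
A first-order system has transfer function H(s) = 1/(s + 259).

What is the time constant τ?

For H(s) = 1/(s + 1/τ), the pole is at -1/τ = -259, so τ = 1/259 = 0.0039 s.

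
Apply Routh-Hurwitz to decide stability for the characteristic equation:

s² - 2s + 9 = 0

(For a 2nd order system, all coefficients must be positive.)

Coefficients: 1, -2, 9. b=-2 not positive, so system is unstable.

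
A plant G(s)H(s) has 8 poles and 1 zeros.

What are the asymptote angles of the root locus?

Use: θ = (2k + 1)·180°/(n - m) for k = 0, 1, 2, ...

n - m = 8 - 1 = 7. Angles: θk = (2k + 1)·180°/7 = 25.71°, 77.14°, 128.57°, 180°, 231.43°, 282.86°, 334.29°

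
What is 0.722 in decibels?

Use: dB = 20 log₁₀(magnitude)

dB = 20 log₁₀(0.722) = -2.8 dB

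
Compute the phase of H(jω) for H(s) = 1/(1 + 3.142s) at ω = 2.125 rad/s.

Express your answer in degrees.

Phase = -arctan(ωτ) = -arctan(2.125 × 3.142) = -81.5°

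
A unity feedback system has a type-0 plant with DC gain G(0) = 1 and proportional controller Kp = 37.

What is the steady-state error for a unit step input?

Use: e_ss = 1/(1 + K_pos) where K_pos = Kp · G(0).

K_pos = Kp · G(0) = 37 × 1 = 37. e_ss = 1/(1 + 37) = 0.0263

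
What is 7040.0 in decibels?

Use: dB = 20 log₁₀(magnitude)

dB = 20 log₁₀(7040.0) = 77.0 dB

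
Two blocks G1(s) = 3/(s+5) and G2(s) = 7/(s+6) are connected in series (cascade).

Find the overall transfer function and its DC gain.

Series: multiply transfer functions. G_eq = 3/(s+5) × 7/(s+6) = 21/((s+5)(s+6)). DC gain = 21/(5×6) = 0.7.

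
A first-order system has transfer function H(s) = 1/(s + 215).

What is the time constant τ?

For H(s) = 1/(s + 1/τ), the pole is at -1/τ = -215, so τ = 1/215 = 0.0047 s.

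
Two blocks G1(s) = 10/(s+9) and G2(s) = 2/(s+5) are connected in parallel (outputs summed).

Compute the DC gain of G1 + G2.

Parallel: G_eq = G1 + G2. DC gain = G1(0) + G2(0) = 10/9 + 2/5 = 1.1111 + 0.4 = 1.5111.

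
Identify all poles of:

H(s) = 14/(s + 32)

Pole is where denominator = 0: s + 32 = 0, so s = -32.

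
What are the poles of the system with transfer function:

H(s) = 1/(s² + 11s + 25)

Discriminant = 11² - 4×1×25 = 121 - 100 = 21 > 0, so two distinct real poles. Using quadratic formula: s = (-11 ± √21)/(2×1) = (-11 ± √21)/2, with √21 ≈ 4.5826. s₁ ≈ -3.2087, s₂ ≈ -7.7913. Poles: s₁ = -3.2087, s₂ = -7.7913.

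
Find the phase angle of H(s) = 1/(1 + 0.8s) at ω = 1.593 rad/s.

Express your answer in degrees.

Phase = -arctan(ωτ) = -arctan(1.593 × 0.8) = -51.9°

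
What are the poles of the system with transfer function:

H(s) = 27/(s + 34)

Pole is where denominator = 0: s + 34 = 0, so s = -34.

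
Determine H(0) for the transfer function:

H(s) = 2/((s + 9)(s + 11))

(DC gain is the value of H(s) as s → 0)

DC gain = H(0) = 2/(9 × 11) = 2/99 = 0.0202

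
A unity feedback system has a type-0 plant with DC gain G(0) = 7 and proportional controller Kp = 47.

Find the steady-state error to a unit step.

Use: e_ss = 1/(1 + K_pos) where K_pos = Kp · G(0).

K_pos = Kp · G(0) = 47 × 7 = 329. e_ss = 1/(1 + 329) = 0.0030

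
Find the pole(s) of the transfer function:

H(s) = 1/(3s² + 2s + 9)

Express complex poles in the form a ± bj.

Discriminant = 2² - 4×3×9 = 4 - 108 = -104 < 0, so the poles are a complex conjugate pair s = (-2 ± j√104)/(2×3). Real part = -2/(2×3) = -2/6 ≈ -0.3333; imaginary part = ±√104/(2×3) ≈ 1.6997. Poles: s = -0.3333 ± 1.6997j.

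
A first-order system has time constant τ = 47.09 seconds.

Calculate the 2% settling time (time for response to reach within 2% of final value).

For first-order system, 2% settling time ≈ 4τ = 4 × 47.09 = 188.36 s.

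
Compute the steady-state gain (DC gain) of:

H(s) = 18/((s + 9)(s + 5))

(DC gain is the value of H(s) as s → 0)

DC gain = H(0) = 18/(9 × 5) = 18/45 = 0.4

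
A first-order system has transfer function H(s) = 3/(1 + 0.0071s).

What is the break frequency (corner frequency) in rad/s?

Corner frequency = 1/τ = 1/0.0071 = 140.845 rad/s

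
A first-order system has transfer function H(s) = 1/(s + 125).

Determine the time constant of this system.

For H(s) = 1/(s + 1/τ), the pole is at -1/τ = -125, so τ = 1/125 = 0.008 s.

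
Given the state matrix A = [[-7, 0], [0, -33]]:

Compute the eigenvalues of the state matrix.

For diagonal matrix, eigenvalues are diagonal entries: λ₁ = -7, λ₂ = -33.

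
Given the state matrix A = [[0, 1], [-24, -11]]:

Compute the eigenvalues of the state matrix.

det(A - λI) = λ² - (-11)λ + 24 = (λ - (-3))(λ - (-8)). Eigenvalues: -3, -8.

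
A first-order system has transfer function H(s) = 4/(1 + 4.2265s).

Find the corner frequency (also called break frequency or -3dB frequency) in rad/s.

Corner frequency = 1/τ = 1/4.2265 = 0.237 rad/s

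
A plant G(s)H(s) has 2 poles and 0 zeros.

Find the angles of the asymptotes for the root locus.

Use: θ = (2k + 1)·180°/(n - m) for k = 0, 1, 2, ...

n - m = 2 - 0 = 2. Angles: θk = (2k + 1)·180°/2 = 90°, 270°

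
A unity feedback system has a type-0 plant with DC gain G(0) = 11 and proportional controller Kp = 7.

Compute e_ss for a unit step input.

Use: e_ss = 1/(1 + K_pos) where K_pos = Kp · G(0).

K_pos = Kp · G(0) = 7 × 11 = 77. e_ss = 1/(1 + 77) = 0.0128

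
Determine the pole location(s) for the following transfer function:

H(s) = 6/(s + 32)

Pole is where denominator = 0: s + 32 = 0, so s = -32.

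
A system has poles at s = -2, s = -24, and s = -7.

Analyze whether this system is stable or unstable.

All poles are in the left half-plane. System is stable.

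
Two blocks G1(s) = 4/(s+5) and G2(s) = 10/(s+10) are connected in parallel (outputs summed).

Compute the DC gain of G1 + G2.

Parallel: G_eq = G1 + G2. DC gain = G1(0) + G2(0) = 4/5 + 10/10 = 0.8 + 1 = 1.8.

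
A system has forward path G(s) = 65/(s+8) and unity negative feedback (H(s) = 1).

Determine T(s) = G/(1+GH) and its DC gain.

T(s) = G/(1+GH) = [65/(s+8)] / [1 + 65/(s+8)] = 65/(s+8+65) = 65/(s+73). DC gain = 65/73 = 0.8904.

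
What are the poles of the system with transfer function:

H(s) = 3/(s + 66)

Pole is where denominator = 0: s + 66 = 0, so s = -66.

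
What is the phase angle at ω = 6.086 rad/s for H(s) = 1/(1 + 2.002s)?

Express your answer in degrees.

Phase = -arctan(ωτ) = -arctan(6.086 × 2.002) = -85.3°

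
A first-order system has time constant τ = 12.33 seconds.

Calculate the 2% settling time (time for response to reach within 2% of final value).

For first-order system, 2% settling time ≈ 4τ = 4 × 12.33 = 49.32 s.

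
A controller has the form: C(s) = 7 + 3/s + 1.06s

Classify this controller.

This is a Proportional-Integral-Derivative (PID) controller.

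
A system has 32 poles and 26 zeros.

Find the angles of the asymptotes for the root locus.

n - m = 32 - 26 = 6. Angles: θk = (2k + 1)·180°/6 = 30°, 90°, 150°, 210°, 270°, 330°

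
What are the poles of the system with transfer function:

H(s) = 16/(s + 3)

Pole is where denominator = 0: s + 3 = 0, so s = -3.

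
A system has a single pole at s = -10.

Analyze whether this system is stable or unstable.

Pole at s = -10 is in the left half-plane. Stable.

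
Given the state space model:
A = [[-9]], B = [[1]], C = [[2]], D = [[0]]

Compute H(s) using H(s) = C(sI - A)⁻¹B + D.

(sI - A)⁻¹ = 1/(s + 9). H(s) = 2 × 1/(s + 9) + 0 = 2/(s + 9).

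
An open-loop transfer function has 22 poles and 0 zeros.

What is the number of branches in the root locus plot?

Root locus has n branches where n = number of poles = 22.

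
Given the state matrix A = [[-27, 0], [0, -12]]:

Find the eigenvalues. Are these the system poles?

For diagonal matrix, eigenvalues are diagonal entries: λ₁ = -27, λ₂ = -12. Eigenvalues of A = system poles.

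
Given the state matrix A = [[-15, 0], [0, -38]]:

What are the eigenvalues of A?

For diagonal matrix, eigenvalues are diagonal entries: λ₁ = -15, λ₂ = -38.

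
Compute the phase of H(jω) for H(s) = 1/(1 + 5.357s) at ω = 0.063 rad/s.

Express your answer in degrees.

Phase = -arctan(ωτ) = -arctan(0.063 × 5.357) = -18.6°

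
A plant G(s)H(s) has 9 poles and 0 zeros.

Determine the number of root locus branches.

Root locus has n branches where n = number of poles = 9.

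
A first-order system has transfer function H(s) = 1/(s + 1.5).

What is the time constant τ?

For H(s) = 1/(s + 1/τ), the pole is at -1/τ = -1.5, so τ = 1/1.5 = 0.6667 s.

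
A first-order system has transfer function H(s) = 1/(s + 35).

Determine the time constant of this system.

For H(s) = 1/(s + 1/τ), the pole is at -1/τ = -35, so τ = 1/35 = 0.0286 s.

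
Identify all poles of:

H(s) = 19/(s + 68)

Pole is where denominator = 0: s + 68 = 0, so s = -68.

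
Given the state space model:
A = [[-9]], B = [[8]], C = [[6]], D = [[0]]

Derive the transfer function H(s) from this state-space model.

(sI - A)⁻¹ = 1/(s + 9). H(s) = 6 × 8/(s + 9) + 0 = 48/(s + 9).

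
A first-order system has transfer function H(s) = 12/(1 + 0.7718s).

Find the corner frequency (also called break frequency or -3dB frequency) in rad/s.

Corner frequency = 1/τ = 1/0.7718 = 1.296 rad/s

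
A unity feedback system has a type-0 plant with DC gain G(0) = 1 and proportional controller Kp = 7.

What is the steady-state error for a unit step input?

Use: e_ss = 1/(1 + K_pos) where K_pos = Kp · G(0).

K_pos = Kp · G(0) = 7 × 1 = 7. e_ss = 1/(1 + 7) = 0.125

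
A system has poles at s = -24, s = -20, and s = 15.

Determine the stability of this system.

Pole(s) at s = 15 are not in the left half-plane. System is unstable.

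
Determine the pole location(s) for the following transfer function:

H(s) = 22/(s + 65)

Pole is where denominator = 0: s + 65 = 0, so s = -65.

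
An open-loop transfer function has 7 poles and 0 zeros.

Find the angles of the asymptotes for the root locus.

n - m = 7 - 0 = 7. Angles: θk = (2k + 1)·180°/7 = 25.71°, 77.14°, 128.57°, 180°, 231.43°, 282.86°, 334.29°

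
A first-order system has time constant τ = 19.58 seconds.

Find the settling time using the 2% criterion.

For first-order system, 2% settling time ≈ 4τ = 4 × 19.58 = 78.32 s.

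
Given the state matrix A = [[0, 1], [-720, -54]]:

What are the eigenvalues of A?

det(A - λI) = λ² - (-54)λ + 720 = (λ - (-30))(λ - (-24)). Eigenvalues: -30, -24.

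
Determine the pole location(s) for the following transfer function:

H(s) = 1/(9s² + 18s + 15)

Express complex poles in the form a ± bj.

Discriminant = 18² - 4×9×15 = 324 - 540 = -216 < 0, so the poles are a complex conjugate pair s = (-18 ± j√216)/(2×9). Real part = -18/(2×9) = -18/18 = -1; imaginary part = ±√216/(2×9) ≈ 0.8165. Poles: s = -1 ± 0.8165j.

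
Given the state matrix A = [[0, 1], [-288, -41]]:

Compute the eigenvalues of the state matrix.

det(A - λI) = λ² - (-41)λ + 288 = (λ - (-9))(λ - (-32)). Eigenvalues: -9, -32.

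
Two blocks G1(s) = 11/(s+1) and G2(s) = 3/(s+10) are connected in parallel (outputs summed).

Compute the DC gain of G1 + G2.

Parallel: G_eq = G1 + G2. DC gain = G1(0) + G2(0) = 11/1 + 3/10 = 11 + 0.3 = 11.3.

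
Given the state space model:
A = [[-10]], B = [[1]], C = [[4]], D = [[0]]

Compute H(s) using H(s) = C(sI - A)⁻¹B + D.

(sI - A)⁻¹ = 1/(s + 10). H(s) = 4 × 1/(s + 10) + 0 = 4/(s + 10).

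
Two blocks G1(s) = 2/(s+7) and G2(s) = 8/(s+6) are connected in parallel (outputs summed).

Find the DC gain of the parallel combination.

Parallel: G_eq = G1 + G2. DC gain = G1(0) + G2(0) = 2/7 + 8/6 = 0.2857 + 1.3333 = 1.6190.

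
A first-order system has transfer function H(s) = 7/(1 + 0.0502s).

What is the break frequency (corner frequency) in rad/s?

Corner frequency = 1/τ = 1/0.0502 = 19.92 rad/s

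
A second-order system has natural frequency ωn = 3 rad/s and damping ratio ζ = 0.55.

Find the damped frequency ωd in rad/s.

ωd = ωn√(1 - ζ²) = 3√(1 - 0.55²) = 2.51 rad/s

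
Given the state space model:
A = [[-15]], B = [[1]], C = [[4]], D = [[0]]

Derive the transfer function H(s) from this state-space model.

(sI - A)⁻¹ = 1/(s + 15). H(s) = 4 × 1/(s + 15) + 0 = 4/(s + 15).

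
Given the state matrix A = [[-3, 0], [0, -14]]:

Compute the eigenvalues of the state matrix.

For diagonal matrix, eigenvalues are diagonal entries: λ₁ = -3, λ₂ = -14.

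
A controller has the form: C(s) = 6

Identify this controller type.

This is a Proportional (P) controller.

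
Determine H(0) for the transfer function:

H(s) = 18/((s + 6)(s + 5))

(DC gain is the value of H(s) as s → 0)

DC gain = H(0) = 18/(6 × 5) = 18/30 = 0.6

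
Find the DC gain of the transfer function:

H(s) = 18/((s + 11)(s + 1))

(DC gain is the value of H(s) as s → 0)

DC gain = H(0) = 18/(11 × 1) = 18/11 = 1.6364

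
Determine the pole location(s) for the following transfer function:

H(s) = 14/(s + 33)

Pole is where denominator = 0: s + 33 = 0, so s = -33.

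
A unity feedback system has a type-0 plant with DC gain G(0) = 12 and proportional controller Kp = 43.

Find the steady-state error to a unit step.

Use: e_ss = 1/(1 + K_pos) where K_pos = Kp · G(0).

K_pos = Kp · G(0) = 43 × 12 = 516. e_ss = 1/(1 + 516) = 0.0019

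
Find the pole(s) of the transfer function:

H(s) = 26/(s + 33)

Pole is where denominator = 0: s + 33 = 0, so s = -33.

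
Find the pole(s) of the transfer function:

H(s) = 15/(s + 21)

Pole is where denominator = 0: s + 21 = 0, so s = -21.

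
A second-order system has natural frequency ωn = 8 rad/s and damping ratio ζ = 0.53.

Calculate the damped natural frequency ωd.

ωd = ωn√(1 - ζ²) = 8√(1 - 0.53²) = 6.78 rad/s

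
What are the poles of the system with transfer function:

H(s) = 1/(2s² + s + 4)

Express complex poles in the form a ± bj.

Discriminant = 1² - 4×2×4 = 1 - 32 = -31 < 0, so the poles are a complex conjugate pair s = (-1 ± j√31)/(2×2). Real part = -1/(2×2) = -1/4 = -0.25; imaginary part = ±√31/(2×2) ≈ 1.3919. Poles: s = -0.25 ± 1.3919j.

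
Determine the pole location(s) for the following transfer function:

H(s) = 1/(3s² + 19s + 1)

Discriminant = 19² - 4×3×1 = 361 - 12 = 349 > 0, so two distinct real poles. Using quadratic formula: s = (-19 ± √349)/(2×3) = (-19 ± √349)/6, with √349 ≈ 18.6815. s₁ ≈ -0.0531, s₂ ≈ -6.2803. Poles: s₁ = -0.0531, s₂ = -6.2803.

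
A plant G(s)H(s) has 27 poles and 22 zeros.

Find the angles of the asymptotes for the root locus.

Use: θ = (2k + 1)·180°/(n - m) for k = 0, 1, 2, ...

n - m = 27 - 22 = 5. Angles: θk = (2k + 1)·180°/5 = 36°, 108°, 180°, 252°, 324°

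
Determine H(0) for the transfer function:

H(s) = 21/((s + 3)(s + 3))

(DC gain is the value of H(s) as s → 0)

DC gain = H(0) = 21/(3 × 3) = 21/9 = 2.3333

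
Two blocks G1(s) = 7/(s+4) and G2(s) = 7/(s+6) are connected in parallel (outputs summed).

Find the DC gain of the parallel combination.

Parallel: G_eq = G1 + G2. DC gain = G1(0) + G2(0) = 7/4 + 7/6 = 1.75 + 1.1667 = 2.9167.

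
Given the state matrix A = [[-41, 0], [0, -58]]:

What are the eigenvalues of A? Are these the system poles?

For diagonal matrix, eigenvalues are diagonal entries: λ₁ = -41, λ₂ = -58. Eigenvalues of A = system poles.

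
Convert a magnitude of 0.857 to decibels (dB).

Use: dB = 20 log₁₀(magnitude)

dB = 20 log₁₀(0.857) = -1.3 dB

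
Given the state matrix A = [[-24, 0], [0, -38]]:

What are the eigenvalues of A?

For diagonal matrix, eigenvalues are diagonal entries: λ₁ = -24, λ₂ = -38.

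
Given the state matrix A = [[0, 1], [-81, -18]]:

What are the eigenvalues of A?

det(A - λI) = λ² - (-18)λ + 81 = (λ - (-9))(λ - (-9)). Eigenvalues: -9, -9.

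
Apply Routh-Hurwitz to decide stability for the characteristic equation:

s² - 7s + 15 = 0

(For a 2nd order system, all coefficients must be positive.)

Coefficients: 1, -7, 15. b=-7 not positive, so system is unstable.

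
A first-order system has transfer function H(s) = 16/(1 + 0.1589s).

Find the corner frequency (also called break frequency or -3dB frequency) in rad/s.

Corner frequency = 1/τ = 1/0.1589 = 6.293 rad/s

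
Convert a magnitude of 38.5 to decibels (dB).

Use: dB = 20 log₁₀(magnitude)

dB = 20 log₁₀(38.5) = 31.7 dB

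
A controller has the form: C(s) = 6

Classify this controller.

This is a Proportional (P) controller.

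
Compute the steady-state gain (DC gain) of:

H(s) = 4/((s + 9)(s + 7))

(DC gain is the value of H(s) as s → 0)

DC gain = H(0) = 4/(9 × 7) = 4/63 = 0.0635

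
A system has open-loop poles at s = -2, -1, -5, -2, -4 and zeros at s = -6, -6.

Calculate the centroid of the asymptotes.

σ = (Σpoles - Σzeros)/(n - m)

σ = (Σpoles - Σzeros)/(n - m) = (-14 - (-12))/(5 - 2) = -2/3 = -0.67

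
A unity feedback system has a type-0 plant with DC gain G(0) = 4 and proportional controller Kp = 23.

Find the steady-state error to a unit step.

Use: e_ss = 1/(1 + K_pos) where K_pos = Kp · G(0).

K_pos = Kp · G(0) = 23 × 4 = 92. e_ss = 1/(1 + 92) = 0.0108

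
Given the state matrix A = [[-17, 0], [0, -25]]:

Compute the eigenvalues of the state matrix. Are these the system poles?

For diagonal matrix, eigenvalues are diagonal entries: λ₁ = -17, λ₂ = -25. Eigenvalues of A = system poles.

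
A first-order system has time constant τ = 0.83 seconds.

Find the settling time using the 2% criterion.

For first-order system, 2% settling time ≈ 4τ = 4 × 0.83 = 3.32 s.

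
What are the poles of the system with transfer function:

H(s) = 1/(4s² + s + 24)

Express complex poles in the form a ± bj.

Discriminant = 1² - 4×4×24 = 1 - 384 = -383 < 0, so the poles are a complex conjugate pair s = (-1 ± j√383)/(2×4). Real part = -1/(2×4) = -1/8 = -0.125; imaginary part = ±√383/(2×4) ≈ 2.4463. Poles: s = -0.125 ± 2.4463j.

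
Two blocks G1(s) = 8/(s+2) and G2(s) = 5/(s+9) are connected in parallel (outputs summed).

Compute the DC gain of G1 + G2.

Parallel: G_eq = G1 + G2. DC gain = G1(0) + G2(0) = 8/2 + 5/9 = 4 + 0.5556 = 4.5556.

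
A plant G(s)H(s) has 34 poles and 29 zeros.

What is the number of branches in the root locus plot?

Root locus has n branches where n = number of poles = 34.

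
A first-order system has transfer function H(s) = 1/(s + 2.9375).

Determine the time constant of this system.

For H(s) = 1/(s + 1/τ), the pole is at -1/τ = -2.9375, so τ = 1/2.9375 = 0.3404 s.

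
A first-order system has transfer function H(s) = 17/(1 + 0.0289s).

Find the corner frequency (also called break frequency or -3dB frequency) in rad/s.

Corner frequency = 1/τ = 1/0.0289 = 34.602 rad/s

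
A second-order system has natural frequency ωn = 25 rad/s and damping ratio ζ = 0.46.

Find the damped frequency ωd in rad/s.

ωd = ωn√(1 - ζ²) = 25√(1 - 0.46²) = 22.2 rad/s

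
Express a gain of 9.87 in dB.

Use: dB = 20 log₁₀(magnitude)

dB = 20 log₁₀(9.87) = 19.9 dB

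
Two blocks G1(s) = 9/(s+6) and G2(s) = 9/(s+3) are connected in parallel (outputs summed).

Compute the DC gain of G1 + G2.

Parallel: G_eq = G1 + G2. DC gain = G1(0) + G2(0) = 9/6 + 9/3 = 1.5 + 3 = 4.5.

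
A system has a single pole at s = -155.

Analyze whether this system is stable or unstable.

Pole at s = -155 is in the left half-plane. Stable.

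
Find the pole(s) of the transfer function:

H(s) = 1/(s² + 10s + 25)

Discriminant = 10² - 4×1×25 = 100 - 100 = 0, so there is a repeated real pole at s = -10/(2×1) = -10/2 = -5. Pole: s = -5 (repeated, multiplicity 2).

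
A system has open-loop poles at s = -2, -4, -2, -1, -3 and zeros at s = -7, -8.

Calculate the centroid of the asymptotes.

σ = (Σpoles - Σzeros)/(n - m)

σ = (Σpoles - Σzeros)/(n - m) = (-12 - (-15))/(5 - 2) = 3/3 = 1.0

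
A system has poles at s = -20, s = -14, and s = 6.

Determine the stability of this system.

Pole(s) at s = 6 are not in the left half-plane. System is unstable.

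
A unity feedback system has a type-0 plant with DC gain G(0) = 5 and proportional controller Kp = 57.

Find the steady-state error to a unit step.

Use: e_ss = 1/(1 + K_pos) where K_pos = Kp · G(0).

K_pos = Kp · G(0) = 57 × 5 = 285. e_ss = 1/(1 + 285) = 0.0035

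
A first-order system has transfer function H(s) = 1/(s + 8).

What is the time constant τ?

For H(s) = 1/(s + 1/τ), the pole is at -1/τ = -8, so τ = 1/8 = 0.125 s.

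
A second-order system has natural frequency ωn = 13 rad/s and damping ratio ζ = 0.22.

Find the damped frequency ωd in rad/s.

ωd = ωn√(1 - ζ²) = 13√(1 - 0.22²) = 12.68 rad/s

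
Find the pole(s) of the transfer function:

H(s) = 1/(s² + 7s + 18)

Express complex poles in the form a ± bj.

Discriminant = 7² - 4×1×18 = 49 - 72 = -23 < 0, so the poles are a complex conjugate pair s = (-7 ± j√23)/(2×1). Real part = -7/(2×1) = -7/2 = -3.5; imaginary part = ±√23/(2×1) ≈ 2.3979. Poles: s = -3.5 ± 2.3979j.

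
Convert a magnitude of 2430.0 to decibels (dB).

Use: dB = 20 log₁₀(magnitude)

dB = 20 log₁₀(2430.0) = 67.7 dB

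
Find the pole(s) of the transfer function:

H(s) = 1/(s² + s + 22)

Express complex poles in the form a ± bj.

Discriminant = 1² - 4×1×22 = 1 - 88 = -87 < 0, so the poles are a complex conjugate pair s = (-1 ± j√87)/(2×1). Real part = -1/(2×1) = -1/2 = -0.5; imaginary part = ±√87/(2×1) ≈ 4.6637. Poles: s = -0.5 ± 4.6637j.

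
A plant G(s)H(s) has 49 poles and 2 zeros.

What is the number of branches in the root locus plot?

Root locus has n branches where n = number of poles = 49.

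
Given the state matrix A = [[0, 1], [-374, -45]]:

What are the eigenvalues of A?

det(A - λI) = λ² - (-45)λ + 374 = (λ - (-34))(λ - (-11)). Eigenvalues: -34, -11.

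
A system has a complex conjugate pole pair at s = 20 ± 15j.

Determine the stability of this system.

Real part of poles is 20 (> 0, right half-plane). Unstable.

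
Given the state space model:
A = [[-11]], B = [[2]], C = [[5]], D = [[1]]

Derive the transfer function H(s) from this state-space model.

(sI - A)⁻¹ = 1/(s + 11). H(s) = 5×2/(s + 11) + 1 = (s + 21)/(s + 11).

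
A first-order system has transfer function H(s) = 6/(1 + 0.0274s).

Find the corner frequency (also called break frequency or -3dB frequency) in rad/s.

Corner frequency = 1/τ = 1/0.0274 = 36.496 rad/s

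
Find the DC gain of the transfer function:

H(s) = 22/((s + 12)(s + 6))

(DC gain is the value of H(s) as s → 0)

DC gain = H(0) = 22/(12 × 6) = 22/72 = 0.3056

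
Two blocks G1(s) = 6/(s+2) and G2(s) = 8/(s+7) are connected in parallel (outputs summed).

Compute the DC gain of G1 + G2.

Parallel: G_eq = G1 + G2. DC gain = G1(0) + G2(0) = 6/2 + 8/7 = 3 + 1.1429 = 4.1429.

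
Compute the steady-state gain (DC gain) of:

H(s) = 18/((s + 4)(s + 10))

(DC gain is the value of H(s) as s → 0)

DC gain = H(0) = 18/(4 × 10) = 18/40 = 0.45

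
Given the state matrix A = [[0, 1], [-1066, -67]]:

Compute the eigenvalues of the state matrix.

det(A - λI) = λ² - (-67)λ + 1066 = (λ - (-26))(λ - (-41)). Eigenvalues: -26, -41.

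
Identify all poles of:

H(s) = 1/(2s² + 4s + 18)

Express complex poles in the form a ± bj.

Discriminant = 4² - 4×2×18 = 16 - 144 = -128 < 0, so the poles are a complex conjugate pair s = (-4 ± j√128)/(2×2). Real part = -4/(2×2) = -4/4 = -1; imaginary part = ±√128/(2×2) ≈ 2.8284. Poles: s = -1 ± 2.8284j.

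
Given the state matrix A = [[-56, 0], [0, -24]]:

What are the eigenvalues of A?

For diagonal matrix, eigenvalues are diagonal entries: λ₁ = -56, λ₂ = -24.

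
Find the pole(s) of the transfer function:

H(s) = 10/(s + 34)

Pole is where denominator = 0: s + 34 = 0, so s = -34.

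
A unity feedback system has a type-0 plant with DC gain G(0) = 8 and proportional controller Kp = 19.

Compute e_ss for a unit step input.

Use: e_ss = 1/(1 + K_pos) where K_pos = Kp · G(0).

K_pos = Kp · G(0) = 19 × 8 = 152. e_ss = 1/(1 + 152) = 0.0065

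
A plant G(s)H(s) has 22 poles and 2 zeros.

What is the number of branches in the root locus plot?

Root locus has n branches where n = number of poles = 22.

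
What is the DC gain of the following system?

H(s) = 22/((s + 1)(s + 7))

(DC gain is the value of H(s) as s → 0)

DC gain = H(0) = 22/(1 × 7) = 22/7 = 3.1429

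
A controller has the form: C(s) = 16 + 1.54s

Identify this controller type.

This is a Proportional-Derivative (PD) controller.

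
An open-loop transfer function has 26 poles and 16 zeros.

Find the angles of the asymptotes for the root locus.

n - m = 26 - 16 = 10. Angles: θk = (2k + 1)·180°/10 = 18°, 54°, 90°, 126°, 162°, 198°, 234°, 270°, 306°, 342°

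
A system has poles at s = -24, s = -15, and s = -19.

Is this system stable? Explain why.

All poles are in the left half-plane. System is stable.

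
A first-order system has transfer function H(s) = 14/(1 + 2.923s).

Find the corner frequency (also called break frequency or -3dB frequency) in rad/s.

Corner frequency = 1/τ = 1/2.923 = 0.342 rad/s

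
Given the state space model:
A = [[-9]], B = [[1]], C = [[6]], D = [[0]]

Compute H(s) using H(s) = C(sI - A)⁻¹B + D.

(sI - A)⁻¹ = 1/(s + 9). H(s) = 6 × 1/(s + 9) + 0 = 6/(s + 9).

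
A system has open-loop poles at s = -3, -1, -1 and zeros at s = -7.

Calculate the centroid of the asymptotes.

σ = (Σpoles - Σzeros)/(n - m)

σ = (Σpoles - Σzeros)/(n - m) = (-5 - (-7))/(3 - 1) = 2/2 = 1.0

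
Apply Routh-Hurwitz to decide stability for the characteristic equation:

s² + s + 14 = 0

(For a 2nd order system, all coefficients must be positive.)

Coefficients: 1, 1, 14. All positive, so system is stable.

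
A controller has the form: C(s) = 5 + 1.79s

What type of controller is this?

This is a Proportional-Derivative (PD) controller.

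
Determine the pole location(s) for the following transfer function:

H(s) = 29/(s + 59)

Pole is where denominator = 0: s + 59 = 0, so s = -59.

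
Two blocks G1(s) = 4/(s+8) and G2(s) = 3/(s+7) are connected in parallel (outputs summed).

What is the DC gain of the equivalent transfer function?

Parallel: G_eq = G1 + G2. DC gain = G1(0) + G2(0) = 4/8 + 3/7 = 0.5 + 0.4286 = 0.9286.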